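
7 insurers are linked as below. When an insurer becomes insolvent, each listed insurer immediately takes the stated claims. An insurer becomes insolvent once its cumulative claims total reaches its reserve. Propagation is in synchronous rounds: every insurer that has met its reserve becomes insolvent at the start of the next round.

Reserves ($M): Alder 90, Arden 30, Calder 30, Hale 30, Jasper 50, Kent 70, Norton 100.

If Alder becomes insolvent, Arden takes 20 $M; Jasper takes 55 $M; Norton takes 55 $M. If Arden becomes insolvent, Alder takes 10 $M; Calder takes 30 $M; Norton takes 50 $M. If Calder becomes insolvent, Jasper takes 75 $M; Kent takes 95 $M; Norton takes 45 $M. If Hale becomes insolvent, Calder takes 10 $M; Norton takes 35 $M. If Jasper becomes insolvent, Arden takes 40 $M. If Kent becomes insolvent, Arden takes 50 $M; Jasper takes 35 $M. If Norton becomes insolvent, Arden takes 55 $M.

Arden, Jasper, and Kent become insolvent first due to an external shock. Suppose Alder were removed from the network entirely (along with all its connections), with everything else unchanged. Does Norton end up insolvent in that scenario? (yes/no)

no

With Alder removed:
Round 1 — Arden, Jasper, Kent become insolvent (initial).
  Calder: +30 → 30 ≥ 30
  Norton: +50 → 50 < 100
Round 2 — Calder becomes insolvent.
  Norton: +45 → 95 < 100
No further insolvencies.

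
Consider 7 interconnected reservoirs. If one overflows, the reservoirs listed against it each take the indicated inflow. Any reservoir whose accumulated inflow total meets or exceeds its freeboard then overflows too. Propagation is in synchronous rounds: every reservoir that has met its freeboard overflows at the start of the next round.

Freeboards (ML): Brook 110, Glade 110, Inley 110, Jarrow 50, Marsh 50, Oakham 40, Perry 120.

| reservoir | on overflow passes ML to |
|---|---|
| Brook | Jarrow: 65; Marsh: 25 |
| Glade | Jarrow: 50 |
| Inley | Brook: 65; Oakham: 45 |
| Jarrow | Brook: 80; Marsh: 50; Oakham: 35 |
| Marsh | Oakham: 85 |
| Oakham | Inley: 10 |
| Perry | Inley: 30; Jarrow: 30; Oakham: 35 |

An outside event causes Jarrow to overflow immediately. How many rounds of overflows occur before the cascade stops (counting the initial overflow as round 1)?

Round 1 — Jarrow overflows (initial).
  Brook: +80 → 80 < 110
  Marsh: +50 → 50 ≥ 50
  Oakham: +35 → 35 < 40
Round 2 — Marsh overflows.
  Oakham: +85 → 120 ≥ 40
Round 3 — Oakham overflows.
  Inley: +10 → 10 < 110
No further overflows.

3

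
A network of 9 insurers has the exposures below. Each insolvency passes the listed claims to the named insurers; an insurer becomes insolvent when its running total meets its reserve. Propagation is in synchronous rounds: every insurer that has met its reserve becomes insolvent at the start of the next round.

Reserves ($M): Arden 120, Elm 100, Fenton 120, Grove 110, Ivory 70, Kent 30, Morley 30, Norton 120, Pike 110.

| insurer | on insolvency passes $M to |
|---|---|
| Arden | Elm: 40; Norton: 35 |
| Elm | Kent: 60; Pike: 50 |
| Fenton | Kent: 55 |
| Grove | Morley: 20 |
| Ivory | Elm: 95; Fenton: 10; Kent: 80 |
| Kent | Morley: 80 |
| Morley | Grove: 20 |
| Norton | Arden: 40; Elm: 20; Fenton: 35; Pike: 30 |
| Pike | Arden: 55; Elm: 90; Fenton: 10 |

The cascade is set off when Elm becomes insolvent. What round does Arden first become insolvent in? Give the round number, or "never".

never

Round 1 — Elm becomes insolvent (initial).
  Kent: +60 → 60 ≥ 30
  Pike: +50 → 50 < 110
Round 2 — Kent becomes insolvent.
  Morley: +80 → 80 ≥ 30
Round 3 — Morley becomes insolvent.
  Grove: +20 → 20 < 110
No further insolvencies.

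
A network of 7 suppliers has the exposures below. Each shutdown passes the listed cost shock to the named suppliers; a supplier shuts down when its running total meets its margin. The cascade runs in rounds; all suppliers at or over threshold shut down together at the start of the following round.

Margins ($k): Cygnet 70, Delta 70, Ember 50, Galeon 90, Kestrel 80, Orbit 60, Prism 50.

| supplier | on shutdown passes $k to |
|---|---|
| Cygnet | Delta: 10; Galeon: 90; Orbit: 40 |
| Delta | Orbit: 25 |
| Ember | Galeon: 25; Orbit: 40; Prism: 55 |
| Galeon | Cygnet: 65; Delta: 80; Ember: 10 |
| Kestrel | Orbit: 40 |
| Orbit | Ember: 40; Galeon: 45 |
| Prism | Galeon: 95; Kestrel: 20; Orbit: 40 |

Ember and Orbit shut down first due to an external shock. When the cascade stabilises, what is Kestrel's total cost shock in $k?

20

Round 1 — Ember, Orbit shut down (initial).
  Galeon: +25+45 → 70 < 90
  Prism: +55 → 55 ≥ 50
Round 2 — Prism shuts down.
  Galeon: +95 → 165 ≥ 90
  Kestrel: +20 → 20 < 80
Round 3 — Galeon shuts down.
  Cygnet: +65 → 65 < 70
  Delta: +80 → 80 ≥ 70
Round 4 — Delta shuts down.
No further shutdowns.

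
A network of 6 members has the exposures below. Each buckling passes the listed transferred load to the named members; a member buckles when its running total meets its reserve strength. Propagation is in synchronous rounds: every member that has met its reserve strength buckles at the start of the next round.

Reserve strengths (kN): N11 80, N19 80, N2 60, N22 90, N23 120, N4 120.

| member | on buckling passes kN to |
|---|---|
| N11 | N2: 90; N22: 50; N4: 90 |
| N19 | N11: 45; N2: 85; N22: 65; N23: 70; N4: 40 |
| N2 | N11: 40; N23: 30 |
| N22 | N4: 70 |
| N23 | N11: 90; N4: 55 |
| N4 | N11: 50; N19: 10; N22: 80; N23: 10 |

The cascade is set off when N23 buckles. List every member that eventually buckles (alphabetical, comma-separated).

Round 1 — N23 buckles (initial).
  N11: +90 → 90 ≥ 80
  N4: +55 → 55 < 120
Round 2 — N11 buckles.
  N2: +90 → 90 ≥ 60
  N22: +50 → 50 < 90
  N4: +90 → 145 ≥ 120
Round 3 — N2, N4 buckle.
  N19: +10 → 10 < 80
  N22: +80 → 130 ≥ 90
Round 4 — N22 buckles.
No further bucklings.

N11, N2, N22, N23, N4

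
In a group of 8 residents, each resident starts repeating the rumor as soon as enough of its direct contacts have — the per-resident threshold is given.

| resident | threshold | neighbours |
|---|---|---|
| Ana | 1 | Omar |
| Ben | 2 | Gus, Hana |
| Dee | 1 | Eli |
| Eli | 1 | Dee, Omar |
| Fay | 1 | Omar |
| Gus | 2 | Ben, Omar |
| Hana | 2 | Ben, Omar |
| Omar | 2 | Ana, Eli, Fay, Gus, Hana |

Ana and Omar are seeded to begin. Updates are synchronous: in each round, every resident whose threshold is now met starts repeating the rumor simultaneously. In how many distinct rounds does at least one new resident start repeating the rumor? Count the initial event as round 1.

Round 1 — Ana, Omar start repeating the rumor (initial).
Round 2 — checking thresholds:
  Eli: 1 of 2 neighbours ≥ 1, starts repeating the rumor.
  Fay: 1 of 1 neighbours ≥ 1, starts repeating the rumor.
  Gus: 1 of 2 neighbours < 2, holds.
  Hana: 1 of 2 neighbours < 2, holds.
Round 3 — checking thresholds:
  Dee: 1 of 1 neighbours ≥ 1, starts repeating the rumor.
  Gus: 1 of 2 neighbours < 2, holds.
  Hana: 1 of 2 neighbours < 2, holds.
Round 4 — no new spreads; cascade stops.

3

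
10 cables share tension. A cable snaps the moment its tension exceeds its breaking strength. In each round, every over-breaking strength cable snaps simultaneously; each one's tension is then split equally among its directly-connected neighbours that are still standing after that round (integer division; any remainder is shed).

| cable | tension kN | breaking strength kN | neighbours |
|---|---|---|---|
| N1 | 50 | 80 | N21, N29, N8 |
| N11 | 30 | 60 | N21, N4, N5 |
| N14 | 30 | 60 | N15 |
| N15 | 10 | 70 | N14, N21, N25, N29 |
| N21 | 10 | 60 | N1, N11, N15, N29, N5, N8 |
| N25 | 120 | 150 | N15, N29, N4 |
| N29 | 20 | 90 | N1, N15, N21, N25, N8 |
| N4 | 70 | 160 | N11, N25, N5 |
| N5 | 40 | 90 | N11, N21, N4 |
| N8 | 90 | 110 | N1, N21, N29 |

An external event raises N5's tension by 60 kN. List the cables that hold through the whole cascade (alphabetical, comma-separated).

Round 1 — N5 at 100 > 90. N5 snaps.
  N5 sheds 100 kN to N11, N21, N4: 33 each (1 lost).
    N11: 30+33 = 63 > 60
    N21: 10+33 = 43 ≤ 60
    N4: 70+33 = 103 ≤ 160
Round 2 — N11 snaps.
  N11 sheds 63 kN to N21, N4: 31 each (1 lost).
    N21: 43+31 = 74 > 60
    N4: 103+31 = 134 ≤ 160
Round 3 — N21 snaps.
  N21 sheds 74 kN to N1, N15, N29, N8: 18 each (2 lost).
    N1: 50+18 = 68 ≤ 80
    N15: 10+18 = 28 ≤ 70
    N29: 20+18 = 38 ≤ 90
    N8: 90+18 = 108 ≤ 110
No further breaks.

N1, N14, N15, N25, N29, N4, N8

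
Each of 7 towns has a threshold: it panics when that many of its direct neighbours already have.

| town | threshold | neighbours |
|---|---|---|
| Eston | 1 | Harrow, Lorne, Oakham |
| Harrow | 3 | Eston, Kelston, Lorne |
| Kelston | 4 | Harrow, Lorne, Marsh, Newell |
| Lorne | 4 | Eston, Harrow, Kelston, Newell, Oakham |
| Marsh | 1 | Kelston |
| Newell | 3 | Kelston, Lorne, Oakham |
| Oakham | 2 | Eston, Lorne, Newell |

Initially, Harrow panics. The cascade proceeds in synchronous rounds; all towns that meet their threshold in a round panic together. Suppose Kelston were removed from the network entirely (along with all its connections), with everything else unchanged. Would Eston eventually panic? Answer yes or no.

With Kelston removed:
Round 1 — Harrow panics (initial).
Round 2 — checking thresholds:
  Eston: 1 of 3 neighbours ≥ 1, panics.
  Lorne: 1 of 4 neighbours < 4, not yet.
Round 3 — no new panics; cascade stops.

yes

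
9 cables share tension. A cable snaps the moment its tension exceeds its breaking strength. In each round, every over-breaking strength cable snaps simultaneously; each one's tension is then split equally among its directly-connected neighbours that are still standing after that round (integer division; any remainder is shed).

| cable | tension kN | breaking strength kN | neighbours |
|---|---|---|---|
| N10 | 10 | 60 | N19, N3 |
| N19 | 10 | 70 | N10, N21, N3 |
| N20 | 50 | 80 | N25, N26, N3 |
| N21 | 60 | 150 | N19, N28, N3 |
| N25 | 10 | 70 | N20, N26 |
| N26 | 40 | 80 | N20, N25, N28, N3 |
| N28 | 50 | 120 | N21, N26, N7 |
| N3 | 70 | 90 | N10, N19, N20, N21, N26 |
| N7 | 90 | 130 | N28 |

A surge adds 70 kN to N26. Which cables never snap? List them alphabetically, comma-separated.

N10, N19, N21, N28, N7

Round 1 — N26 at 110 > 80. N26 snaps.
  N26 sheds 110 kN to N20, N25, N28, N3: 27 each (2 lost).
    N20: 50+27 = 77 ≤ 80
    N25: 10+27 = 37 ≤ 70
    N28: 50+27 = 77 ≤ 120
    N3: 70+27 = 97 > 90
Round 2 — N3 snaps.
  N3 sheds 97 kN to N10, N19, N20, N21: 24 each (1 lost).
    N10: 10+24 = 34 ≤ 60
    N19: 10+24 = 34 ≤ 70
    N20: 77+24 = 101 > 80
    N21: 60+24 = 84 ≤ 150
Round 3 — N20 snaps.
  N20 sheds 101 kN to N25: 101 each.
    N25: 37+101 = 138 > 70
Round 4 — N25 snaps.
  N25 sheds 138 kN: no online neighbours, lost.
No further breaks.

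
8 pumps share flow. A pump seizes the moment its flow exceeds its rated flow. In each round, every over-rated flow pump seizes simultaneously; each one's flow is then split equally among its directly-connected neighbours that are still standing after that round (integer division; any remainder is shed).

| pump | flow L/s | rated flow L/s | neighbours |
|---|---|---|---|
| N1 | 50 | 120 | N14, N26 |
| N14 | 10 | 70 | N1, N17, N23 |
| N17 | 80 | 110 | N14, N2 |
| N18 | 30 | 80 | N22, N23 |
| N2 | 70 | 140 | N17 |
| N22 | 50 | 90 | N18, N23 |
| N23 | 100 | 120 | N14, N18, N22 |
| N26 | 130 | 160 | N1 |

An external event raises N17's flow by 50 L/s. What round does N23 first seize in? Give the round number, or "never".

Round 1 — N17 at 130 > 110. N17 seizes.
  N17 sheds 130 L/s to N14, N2: 65 each.
    N14: 10+65 = 75 > 70
    N2: 70+65 = 135 ≤ 140
Round 2 — N14 seizes.
  N14 sheds 75 L/s to N1, N23: 37 each (1 lost).
    N1: 50+37 = 87 ≤ 120
    N23: 100+37 = 137 > 120
Round 3 — N23 seizes.
  N23 sheds 137 L/s to N18, N22: 68 each (1 lost).
    N18: 30+68 = 98 > 80
    N22: 50+68 = 118 > 90
Round 4 — N18, N22 seize.
  N18 sheds 98 L/s: no online neighbours, lost.
  N22 sheds 118 L/s: no online neighbours, lost.
No further seizures.

3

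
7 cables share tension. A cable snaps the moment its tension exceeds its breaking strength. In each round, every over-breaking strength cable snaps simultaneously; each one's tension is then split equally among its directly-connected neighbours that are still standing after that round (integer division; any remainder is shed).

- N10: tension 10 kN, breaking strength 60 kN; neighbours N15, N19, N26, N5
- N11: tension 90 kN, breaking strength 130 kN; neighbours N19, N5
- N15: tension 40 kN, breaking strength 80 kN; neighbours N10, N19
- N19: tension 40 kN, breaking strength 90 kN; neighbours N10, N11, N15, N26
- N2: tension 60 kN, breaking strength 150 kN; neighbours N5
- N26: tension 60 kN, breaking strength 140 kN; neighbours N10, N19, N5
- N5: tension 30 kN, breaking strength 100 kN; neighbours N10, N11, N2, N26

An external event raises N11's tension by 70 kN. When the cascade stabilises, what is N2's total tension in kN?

96

Round 1 — N11 at 160 > 130. N11 snaps.
  N11 sheds 160 kN to N19, N5: 80 each.
    N19: 40+80 = 120 > 90
    N5: 30+80 = 110 > 100
Round 2 — N19, N5 snap.
  N19 sheds 120 kN to N10, N15, N26: 40 each.
    N10: 10+40 = 50 ≤ 60
    N15: 40+40 = 80 ≤ 80
    N26: 60+40 = 100 ≤ 140
  N5 sheds 110 kN to N10, N2, N26: 36 each (2 lost).
    N10: 50+36 = 86 > 60
    N2: 60+36 = 96 ≤ 150
    N26: 100+36 = 136 ≤ 140
Round 3 — N10 snaps.
  N10 sheds 86 kN to N15, N26: 43 each.
    N15: 80+43 = 123 > 80
    N26: 136+43 = 179 > 140
Round 4 — N15, N26 snap.
  N15 sheds 123 kN: no online neighbours, lost.
  N26 sheds 179 kN: no online neighbours, lost.
No further breaks.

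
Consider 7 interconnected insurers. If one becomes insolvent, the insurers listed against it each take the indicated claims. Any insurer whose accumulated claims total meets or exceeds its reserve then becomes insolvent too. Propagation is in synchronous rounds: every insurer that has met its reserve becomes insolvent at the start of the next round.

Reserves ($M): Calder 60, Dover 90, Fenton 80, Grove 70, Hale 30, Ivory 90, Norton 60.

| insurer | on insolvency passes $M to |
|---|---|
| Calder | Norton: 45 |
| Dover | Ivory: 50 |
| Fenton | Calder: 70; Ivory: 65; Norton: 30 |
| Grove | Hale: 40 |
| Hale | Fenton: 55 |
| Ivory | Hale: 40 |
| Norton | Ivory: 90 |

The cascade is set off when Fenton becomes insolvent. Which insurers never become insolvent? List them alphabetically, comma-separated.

Round 1 — Fenton becomes insolvent (initial).
  Calder: +70 → 70 ≥ 60
  Ivory: +65 → 65 < 90
  Norton: +30 → 30 < 60
Round 2 — Calder becomes insolvent.
  Norton: +45 → 75 ≥ 60
Round 3 — Norton becomes insolvent.
  Ivory: +90 → 155 ≥ 90
Round 4 — Ivory becomes insolvent.
  Hale: +40 → 40 ≥ 30
Round 5 — Hale becomes insolvent.
No further insolvencies.

Dover, Grove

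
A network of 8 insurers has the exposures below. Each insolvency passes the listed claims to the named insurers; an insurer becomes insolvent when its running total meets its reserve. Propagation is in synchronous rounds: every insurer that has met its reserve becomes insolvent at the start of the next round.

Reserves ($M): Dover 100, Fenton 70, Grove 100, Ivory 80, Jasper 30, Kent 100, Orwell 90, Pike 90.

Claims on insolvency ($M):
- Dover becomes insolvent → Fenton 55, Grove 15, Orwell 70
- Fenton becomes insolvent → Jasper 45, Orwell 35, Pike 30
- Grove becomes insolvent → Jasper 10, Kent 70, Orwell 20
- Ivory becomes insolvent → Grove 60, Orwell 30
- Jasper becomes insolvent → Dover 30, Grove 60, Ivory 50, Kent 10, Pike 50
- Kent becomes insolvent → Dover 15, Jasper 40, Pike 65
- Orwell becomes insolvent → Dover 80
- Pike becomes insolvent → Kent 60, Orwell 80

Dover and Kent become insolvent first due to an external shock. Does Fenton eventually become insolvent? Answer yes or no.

no

Round 1 — Dover, Kent become insolvent (initial).
  Fenton: +55 → 55 < 70
  Grove: +15 → 15 < 100
  Jasper: +40 → 40 ≥ 30
  Orwell: +70 → 70 < 90
  Pike: +65 → 65 < 90
Round 2 — Jasper becomes insolvent.
  Grove: +60 → 75 < 100
  Ivory: +50 → 50 < 80
  Pike: +50 → 115 ≥ 90
Round 3 — Pike becomes insolvent.
  Orwell: +80 → 150 ≥ 90
Round 4 — Orwell becomes insolvent.
No further insolvencies.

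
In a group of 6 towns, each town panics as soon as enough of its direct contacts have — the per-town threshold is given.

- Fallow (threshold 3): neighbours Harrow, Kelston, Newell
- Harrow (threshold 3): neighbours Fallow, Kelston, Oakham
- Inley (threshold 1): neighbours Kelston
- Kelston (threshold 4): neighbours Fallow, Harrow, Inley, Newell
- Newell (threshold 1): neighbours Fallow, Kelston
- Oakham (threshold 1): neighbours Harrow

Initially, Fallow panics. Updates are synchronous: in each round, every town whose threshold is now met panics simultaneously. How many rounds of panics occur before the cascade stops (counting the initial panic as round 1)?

2

Round 1 — Fallow panics (initial).
Round 2 — checking thresholds:
  Harrow: 1 of 3 neighbours < 3, below threshold.
  Kelston: 1 of 4 neighbours < 4, below threshold.
  Newell: 1 of 2 neighbours ≥ 1, panics.
Round 3 — no new panics; cascade stops.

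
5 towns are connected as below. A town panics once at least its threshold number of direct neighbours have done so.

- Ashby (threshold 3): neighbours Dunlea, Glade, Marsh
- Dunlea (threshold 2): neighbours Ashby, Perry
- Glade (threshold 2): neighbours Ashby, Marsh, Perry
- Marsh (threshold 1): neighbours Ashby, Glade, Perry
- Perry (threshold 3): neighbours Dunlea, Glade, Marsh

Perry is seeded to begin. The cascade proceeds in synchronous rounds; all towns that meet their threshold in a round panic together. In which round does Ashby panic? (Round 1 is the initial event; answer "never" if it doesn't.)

Round 1 — Perry panics (initial).
Round 2 — checking thresholds:
  Dunlea: 1 of 2 neighbours < 2, holds.
  Glade: 1 of 3 neighbours < 2, holds.
  Marsh: 1 of 3 neighbours ≥ 1, panics.
Round 3 — checking thresholds:
  Ashby: 1 of 3 neighbours < 3, holds.
  Dunlea: 1 of 2 neighbours < 2, holds.
  Glade: 2 of 3 neighbours ≥ 2, panics.
Round 4 — no new panics; cascade stops.

never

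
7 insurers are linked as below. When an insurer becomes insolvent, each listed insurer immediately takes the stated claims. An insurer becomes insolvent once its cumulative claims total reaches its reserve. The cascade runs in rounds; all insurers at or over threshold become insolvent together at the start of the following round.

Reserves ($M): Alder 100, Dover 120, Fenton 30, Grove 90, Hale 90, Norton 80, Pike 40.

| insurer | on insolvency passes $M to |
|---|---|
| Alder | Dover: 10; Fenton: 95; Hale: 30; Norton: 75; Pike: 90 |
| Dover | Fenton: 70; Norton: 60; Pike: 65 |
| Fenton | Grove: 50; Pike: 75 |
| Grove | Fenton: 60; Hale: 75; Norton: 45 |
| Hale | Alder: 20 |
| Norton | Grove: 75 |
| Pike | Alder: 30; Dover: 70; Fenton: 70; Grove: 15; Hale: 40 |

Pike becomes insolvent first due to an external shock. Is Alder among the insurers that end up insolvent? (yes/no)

no

Round 1 — Pike becomes insolvent (initial).
  Alder: +30 → 30 < 100
  Dover: +70 → 70 < 120
  Fenton: +70 → 70 ≥ 30
  Grove: +15 → 15 < 90
  Hale: +40 → 40 < 90
Round 2 — Fenton becomes insolvent.
  Grove: +50 → 65 < 90
No further insolvencies.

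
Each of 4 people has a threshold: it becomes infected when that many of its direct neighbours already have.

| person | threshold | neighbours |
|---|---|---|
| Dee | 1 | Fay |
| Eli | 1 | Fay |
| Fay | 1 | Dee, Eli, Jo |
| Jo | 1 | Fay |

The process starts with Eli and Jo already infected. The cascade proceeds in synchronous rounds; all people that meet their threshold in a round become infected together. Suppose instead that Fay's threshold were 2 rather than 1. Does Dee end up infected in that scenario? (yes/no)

With Fay's threshold at 2:
Round 1 — Eli, Jo become infected (initial).
Round 2 — checking thresholds:
  Fay: 2 of 3 neighbours ≥ 2, becomes infected.
Round 3 — checking thresholds:
  Dee: 1 of 1 neighbours ≥ 1, becomes infected.
Round 4 — no new infections; cascade stops.

yes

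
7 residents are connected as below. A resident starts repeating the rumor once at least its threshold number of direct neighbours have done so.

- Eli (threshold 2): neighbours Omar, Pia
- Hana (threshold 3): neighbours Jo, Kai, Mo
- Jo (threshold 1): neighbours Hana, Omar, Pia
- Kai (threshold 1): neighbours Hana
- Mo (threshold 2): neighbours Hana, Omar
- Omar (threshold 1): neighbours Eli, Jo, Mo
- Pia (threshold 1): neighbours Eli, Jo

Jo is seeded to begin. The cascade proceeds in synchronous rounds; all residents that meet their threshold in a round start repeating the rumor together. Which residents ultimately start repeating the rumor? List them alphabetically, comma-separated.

Eli, Jo, Omar, Pia

Round 1 — Jo starts repeating the rumor (initial).
Round 2 — checking thresholds:
  Hana: 1 of 3 neighbours < 3, holds.
  Omar: 1 of 3 neighbours ≥ 1, starts repeating the rumor.
  Pia: 1 of 2 neighbours ≥ 1, starts repeating the rumor.
Round 3 — checking thresholds:
  Eli: 2 of 2 neighbours ≥ 2, starts repeating the rumor.
  Hana: 1 of 3 neighbours < 3, holds.
  Mo: 1 of 2 neighbours < 2, holds.
Round 4 — no new spreads; cascade stops.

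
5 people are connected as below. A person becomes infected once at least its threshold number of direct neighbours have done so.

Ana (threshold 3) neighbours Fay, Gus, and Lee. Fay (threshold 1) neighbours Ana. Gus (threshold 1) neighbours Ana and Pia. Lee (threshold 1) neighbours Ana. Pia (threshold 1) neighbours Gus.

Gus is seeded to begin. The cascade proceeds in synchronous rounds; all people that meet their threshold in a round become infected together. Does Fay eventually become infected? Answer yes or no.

Round 1 — Gus becomes infected (initial).
Round 2 — checking thresholds:
  Ana: 1 of 3 neighbours < 3, holds.
  Pia: 1 of 1 neighbours ≥ 1, becomes infected.
Round 3 — no new infections; cascade stops.

no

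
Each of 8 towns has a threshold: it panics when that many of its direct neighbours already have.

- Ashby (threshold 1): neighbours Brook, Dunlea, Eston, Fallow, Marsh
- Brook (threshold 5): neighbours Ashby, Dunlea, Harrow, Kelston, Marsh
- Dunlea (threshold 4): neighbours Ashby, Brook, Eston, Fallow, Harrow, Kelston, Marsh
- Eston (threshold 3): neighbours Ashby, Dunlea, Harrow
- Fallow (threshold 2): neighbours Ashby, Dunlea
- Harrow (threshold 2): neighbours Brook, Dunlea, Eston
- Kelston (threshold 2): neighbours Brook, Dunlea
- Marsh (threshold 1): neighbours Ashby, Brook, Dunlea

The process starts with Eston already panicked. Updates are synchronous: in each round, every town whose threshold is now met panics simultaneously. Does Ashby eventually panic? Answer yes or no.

yes

Round 1 — Eston panics (initial).
Round 2 — checking thresholds:
  Ashby: 1 of 5 neighbours ≥ 1, panics.
  Dunlea: 1 of 7 neighbours < 4, not yet.
  Harrow: 1 of 3 neighbours < 2, not yet.
Round 3 — checking thresholds:
  Brook: 1 of 5 neighbours < 5, not yet.
  Dunlea: 2 of 7 neighbours < 4, not yet.
  Fallow: 1 of 2 neighbours < 2, not yet.
  Harrow: 1 of 3 neighbours < 2, not yet.
  Marsh: 1 of 3 neighbours ≥ 1, panics.
Round 4 — no new panics; cascade stops.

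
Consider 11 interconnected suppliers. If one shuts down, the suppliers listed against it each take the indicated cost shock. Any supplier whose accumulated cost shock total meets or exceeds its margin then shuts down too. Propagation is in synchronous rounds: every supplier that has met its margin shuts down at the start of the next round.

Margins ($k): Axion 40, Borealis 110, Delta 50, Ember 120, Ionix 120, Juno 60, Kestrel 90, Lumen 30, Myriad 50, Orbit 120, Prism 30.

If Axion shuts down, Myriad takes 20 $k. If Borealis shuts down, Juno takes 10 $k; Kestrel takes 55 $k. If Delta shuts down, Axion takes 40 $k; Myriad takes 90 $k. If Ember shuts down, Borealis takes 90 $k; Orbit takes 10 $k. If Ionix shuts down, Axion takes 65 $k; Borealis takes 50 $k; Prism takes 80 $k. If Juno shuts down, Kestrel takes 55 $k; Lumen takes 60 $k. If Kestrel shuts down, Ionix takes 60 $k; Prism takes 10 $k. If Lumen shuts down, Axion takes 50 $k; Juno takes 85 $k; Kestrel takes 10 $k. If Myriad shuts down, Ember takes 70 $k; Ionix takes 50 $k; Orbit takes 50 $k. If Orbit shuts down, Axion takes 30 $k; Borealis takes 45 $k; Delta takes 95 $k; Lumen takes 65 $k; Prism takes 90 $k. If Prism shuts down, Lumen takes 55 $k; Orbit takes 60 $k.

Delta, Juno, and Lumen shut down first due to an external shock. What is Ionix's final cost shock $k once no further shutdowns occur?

50

Round 1 — Delta, Juno, Lumen shut down (initial).
  Axion: +40+50 → 90 ≥ 40
  Kestrel: +55+10 → 65 < 90
  Myriad: +90 → 90 ≥ 50
Round 2 — Axion, Myriad shut down.
  Ember: +70 → 70 < 120
  Ionix: +50 → 50 < 120
  Orbit: +50 → 50 < 120
No further shutdowns.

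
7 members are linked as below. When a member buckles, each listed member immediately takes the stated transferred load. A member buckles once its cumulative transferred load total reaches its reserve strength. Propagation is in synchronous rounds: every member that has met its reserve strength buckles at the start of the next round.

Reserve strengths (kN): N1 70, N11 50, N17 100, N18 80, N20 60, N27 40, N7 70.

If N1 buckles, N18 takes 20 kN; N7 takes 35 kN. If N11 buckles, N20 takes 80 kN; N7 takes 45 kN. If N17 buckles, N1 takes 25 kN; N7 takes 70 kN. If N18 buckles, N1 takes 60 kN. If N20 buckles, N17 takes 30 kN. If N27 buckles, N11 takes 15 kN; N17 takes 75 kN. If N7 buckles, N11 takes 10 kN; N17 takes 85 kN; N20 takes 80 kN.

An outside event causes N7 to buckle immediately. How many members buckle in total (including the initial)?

Round 1 — N7 buckles (initial).
  N11: +10 → 10 < 50
  N17: +85 → 85 < 100
  N20: +80 → 80 ≥ 60
Round 2 — N20 buckles.
  N17: +30 → 115 ≥ 100
Round 3 — N17 buckles.
  N1: +25 → 25 < 70
No further bucklings.

3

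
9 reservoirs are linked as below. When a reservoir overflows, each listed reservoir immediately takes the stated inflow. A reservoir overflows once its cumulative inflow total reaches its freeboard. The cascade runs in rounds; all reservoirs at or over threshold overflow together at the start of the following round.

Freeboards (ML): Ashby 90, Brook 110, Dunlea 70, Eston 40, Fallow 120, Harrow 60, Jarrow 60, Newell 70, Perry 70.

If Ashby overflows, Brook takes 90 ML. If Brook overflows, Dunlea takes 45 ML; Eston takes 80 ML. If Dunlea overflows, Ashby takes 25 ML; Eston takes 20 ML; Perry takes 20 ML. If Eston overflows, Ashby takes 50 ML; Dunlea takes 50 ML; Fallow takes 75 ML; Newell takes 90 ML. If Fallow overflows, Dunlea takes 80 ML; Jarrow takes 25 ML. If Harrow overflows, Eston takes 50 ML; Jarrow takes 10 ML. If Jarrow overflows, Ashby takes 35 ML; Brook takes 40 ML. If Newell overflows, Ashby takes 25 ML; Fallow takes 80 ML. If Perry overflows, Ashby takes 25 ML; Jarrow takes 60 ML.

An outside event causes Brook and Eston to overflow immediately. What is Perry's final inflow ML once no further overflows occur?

Round 1 — Brook, Eston overflow (initial).
  Ashby: +50 → 50 < 90
  Dunlea: +45+50 → 95 ≥ 70
  Fallow: +75 → 75 < 120
  Newell: +90 → 90 ≥ 70
Round 2 — Dunlea, Newell overflow.
  Ashby: +25+25 → 100 ≥ 90
  Fallow: +80 → 155 ≥ 120
  Perry: +20 → 20 < 70
Round 3 — Ashby, Fallow overflow.
  Jarrow: +25 → 25 < 60
No further overflows.

20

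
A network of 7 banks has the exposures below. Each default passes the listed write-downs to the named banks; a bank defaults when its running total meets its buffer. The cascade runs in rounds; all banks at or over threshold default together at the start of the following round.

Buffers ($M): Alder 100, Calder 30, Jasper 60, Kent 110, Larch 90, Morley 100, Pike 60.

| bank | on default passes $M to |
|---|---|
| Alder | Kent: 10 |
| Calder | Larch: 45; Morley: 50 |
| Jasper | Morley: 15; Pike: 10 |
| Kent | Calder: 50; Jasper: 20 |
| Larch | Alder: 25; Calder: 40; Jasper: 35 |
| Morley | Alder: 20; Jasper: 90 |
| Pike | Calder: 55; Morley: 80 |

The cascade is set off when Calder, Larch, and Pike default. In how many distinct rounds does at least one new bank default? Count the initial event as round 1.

Round 1 — Calder, Larch, Pike default (initial).
  Alder: +25 → 25 < 100
  Jasper: +35 → 35 < 60
  Morley: +50+80 → 130 ≥ 100
Round 2 — Morley defaults.
  Alder: +20 → 45 < 100
  Jasper: +90 → 125 ≥ 60
Round 3 — Jasper defaults.
No further defaults.

3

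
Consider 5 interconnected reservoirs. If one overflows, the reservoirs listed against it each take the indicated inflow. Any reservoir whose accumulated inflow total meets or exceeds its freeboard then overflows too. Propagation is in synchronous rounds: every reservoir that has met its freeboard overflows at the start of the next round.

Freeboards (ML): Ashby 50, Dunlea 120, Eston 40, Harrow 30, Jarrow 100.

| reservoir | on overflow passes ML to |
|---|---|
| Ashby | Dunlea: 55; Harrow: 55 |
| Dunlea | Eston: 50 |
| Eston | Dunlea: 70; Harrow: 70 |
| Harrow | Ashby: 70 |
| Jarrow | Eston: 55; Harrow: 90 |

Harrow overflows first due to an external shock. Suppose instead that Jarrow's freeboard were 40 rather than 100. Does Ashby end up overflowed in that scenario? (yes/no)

With Jarrow's freeboard at 40:
Round 1 — Harrow overflows (initial).
  Ashby: +70 → 70 ≥ 50
Round 2 — Ashby overflows.
  Dunlea: +55 → 55 < 120
No further overflows.

yes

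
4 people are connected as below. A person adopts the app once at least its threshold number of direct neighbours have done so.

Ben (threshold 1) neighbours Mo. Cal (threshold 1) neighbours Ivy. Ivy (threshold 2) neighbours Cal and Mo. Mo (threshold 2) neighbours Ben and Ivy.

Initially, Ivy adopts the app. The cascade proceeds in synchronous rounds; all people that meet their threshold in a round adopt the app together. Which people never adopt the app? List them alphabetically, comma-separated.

Ben, Mo

Round 1 — Ivy adopts the app (initial).
Round 2 — checking thresholds:
  Cal: 1 of 1 neighbours ≥ 1, adopts the app.
  Mo: 1 of 2 neighbours < 2, not yet.
Round 3 — no new adoptions; cascade stops.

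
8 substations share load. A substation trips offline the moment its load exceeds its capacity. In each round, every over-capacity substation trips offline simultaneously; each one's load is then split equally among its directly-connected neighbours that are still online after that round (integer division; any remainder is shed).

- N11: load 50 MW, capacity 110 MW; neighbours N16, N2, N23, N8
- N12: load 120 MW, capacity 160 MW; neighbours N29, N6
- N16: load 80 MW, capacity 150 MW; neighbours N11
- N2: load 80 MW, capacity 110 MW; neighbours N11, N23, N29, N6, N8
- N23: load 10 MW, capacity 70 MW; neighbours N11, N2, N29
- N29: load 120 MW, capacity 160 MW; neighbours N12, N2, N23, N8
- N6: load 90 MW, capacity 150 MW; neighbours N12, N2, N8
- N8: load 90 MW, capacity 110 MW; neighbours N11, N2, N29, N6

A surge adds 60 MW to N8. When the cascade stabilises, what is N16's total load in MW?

Round 1 — N8 at 150 > 110. N8 trips offline.
  N8 sheds 150 MW to N11, N2, N29, N6: 37 each (2 lost).
    N11: 50+37 = 87 ≤ 110
    N2: 80+37 = 117 > 110
    N29: 120+37 = 157 ≤ 160
    N6: 90+37 = 127 ≤ 150
Round 2 — N2 trips offline.
  N2 sheds 117 MW to N11, N23, N29, N6: 29 each (1 lost).
    N11: 87+29 = 116 > 110
    N23: 10+29 = 39 ≤ 70
    N29: 157+29 = 186 > 160
    N6: 127+29 = 156 > 150
Round 3 — N11, N29, N6 trip offline.
  N11 sheds 116 MW to N16, N23: 58 each.
    N16: 80+58 = 138 ≤ 150
    N23: 39+58 = 97 > 70
  N29 sheds 186 MW to N12, N23: 93 each.
    N12: 120+93 = 213 > 160
    N23: 97+93 = 190 > 70
  N6 sheds 156 MW to N12: 156 each.
    N12: 213+156 = 369 > 160
Round 4 — N12, N23 trip offline.
  N12 sheds 369 MW: no online neighbours, lost.
  N23 sheds 190 MW: no online neighbours, lost.
No further trips.

138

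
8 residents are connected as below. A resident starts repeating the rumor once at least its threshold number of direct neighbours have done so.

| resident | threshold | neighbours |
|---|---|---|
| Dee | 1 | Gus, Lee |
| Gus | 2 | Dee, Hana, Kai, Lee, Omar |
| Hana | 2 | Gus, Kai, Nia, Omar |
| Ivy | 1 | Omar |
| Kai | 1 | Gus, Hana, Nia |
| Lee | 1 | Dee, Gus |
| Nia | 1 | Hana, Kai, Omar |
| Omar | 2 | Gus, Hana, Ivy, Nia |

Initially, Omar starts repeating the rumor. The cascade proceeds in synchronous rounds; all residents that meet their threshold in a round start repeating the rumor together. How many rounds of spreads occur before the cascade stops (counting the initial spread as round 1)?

Round 1 — Omar starts repeating the rumor (initial).
Round 2 — checking thresholds:
  Gus: 1 of 5 neighbours < 2, below threshold.
  Hana: 1 of 4 neighbours < 2, below threshold.
  Ivy: 1 of 1 neighbours ≥ 1, starts repeating the rumor.
  Nia: 1 of 3 neighbours ≥ 1, starts repeating the rumor.
Round 3 — checking thresholds:
  Gus: 1 of 5 neighbours < 2, below threshold.
  Hana: 2 of 4 neighbours ≥ 2, starts repeating the rumor.
  Kai: 1 of 3 neighbours ≥ 1, starts repeating the rumor.
Round 4 — checking thresholds:
  Gus: 3 of 5 neighbours ≥ 2, starts repeating the rumor.
Round 5 — checking thresholds:
  Dee: 1 of 2 neighbours ≥ 1, starts repeating the rumor.
  Lee: 1 of 2 neighbours ≥ 1, starts repeating the rumor.
Round 6 — no new spreads; cascade stops.

5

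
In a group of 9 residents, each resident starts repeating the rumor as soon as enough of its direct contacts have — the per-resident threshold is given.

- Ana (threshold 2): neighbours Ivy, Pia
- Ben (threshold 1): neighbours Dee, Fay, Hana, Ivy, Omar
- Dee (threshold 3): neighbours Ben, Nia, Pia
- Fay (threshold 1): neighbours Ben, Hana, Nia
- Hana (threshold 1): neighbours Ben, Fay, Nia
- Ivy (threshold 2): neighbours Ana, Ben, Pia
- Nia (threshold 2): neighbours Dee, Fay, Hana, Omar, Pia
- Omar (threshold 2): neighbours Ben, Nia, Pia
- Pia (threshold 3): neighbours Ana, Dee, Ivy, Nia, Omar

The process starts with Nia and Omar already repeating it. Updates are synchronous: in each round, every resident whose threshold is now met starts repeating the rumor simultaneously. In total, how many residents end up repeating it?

5

Round 1 — Nia, Omar start repeating the rumor (initial).
Round 2 — checking thresholds:
  Ben: 1 of 5 neighbours ≥ 1, starts repeating the rumor.
  Dee: 1 of 3 neighbours < 3, not yet.
  Fay: 1 of 3 neighbours ≥ 1, starts repeating the rumor.
  Hana: 1 of 3 neighbours ≥ 1, starts repeating the rumor.
  Pia: 2 of 5 neighbours < 3, not yet.
Round 3 — no new spreads; cascade stops.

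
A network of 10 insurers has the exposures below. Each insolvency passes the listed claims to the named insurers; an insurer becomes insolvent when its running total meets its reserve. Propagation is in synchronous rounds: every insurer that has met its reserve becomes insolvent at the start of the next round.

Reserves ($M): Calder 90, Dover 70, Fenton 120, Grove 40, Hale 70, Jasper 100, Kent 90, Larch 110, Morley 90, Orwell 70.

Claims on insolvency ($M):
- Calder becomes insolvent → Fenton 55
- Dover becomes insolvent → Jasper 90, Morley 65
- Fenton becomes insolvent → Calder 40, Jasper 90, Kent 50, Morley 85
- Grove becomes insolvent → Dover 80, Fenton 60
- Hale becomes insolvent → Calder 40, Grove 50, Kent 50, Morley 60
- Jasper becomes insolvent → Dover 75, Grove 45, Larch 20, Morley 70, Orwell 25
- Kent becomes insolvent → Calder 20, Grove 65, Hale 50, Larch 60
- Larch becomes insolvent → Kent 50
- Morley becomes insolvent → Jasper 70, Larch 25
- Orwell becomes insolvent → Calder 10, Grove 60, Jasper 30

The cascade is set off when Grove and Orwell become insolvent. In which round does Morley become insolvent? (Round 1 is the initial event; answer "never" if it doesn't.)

4

Round 1 — Grove, Orwell become insolvent (initial).
  Calder: +10 → 10 < 90
  Dover: +80 → 80 ≥ 70
  Fenton: +60 → 60 < 120
  Jasper: +30 → 30 < 100
Round 2 — Dover becomes insolvent.
  Jasper: +90 → 120 ≥ 100
  Morley: +65 → 65 < 90
Round 3 — Jasper becomes insolvent.
  Larch: +20 → 20 < 110
  Morley: +70 → 135 ≥ 90
Round 4 — Morley becomes insolvent.
  Larch: +25 → 45 < 110
No further insolvencies.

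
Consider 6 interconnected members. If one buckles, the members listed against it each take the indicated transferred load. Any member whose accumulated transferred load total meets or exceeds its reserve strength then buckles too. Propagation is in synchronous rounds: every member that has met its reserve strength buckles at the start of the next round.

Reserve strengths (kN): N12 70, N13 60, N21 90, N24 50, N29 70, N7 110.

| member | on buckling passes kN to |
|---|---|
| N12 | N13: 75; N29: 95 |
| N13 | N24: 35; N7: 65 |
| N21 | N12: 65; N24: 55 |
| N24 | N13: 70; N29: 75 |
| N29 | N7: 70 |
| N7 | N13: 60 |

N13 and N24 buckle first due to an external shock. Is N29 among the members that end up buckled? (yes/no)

yes

Round 1 — N13, N24 buckle (initial).
  N29: +75 → 75 ≥ 70
  N7: +65 → 65 < 110
Round 2 — N29 buckles.
  N7: +70 → 135 ≥ 110
Round 3 — N7 buckles.
No further bucklings.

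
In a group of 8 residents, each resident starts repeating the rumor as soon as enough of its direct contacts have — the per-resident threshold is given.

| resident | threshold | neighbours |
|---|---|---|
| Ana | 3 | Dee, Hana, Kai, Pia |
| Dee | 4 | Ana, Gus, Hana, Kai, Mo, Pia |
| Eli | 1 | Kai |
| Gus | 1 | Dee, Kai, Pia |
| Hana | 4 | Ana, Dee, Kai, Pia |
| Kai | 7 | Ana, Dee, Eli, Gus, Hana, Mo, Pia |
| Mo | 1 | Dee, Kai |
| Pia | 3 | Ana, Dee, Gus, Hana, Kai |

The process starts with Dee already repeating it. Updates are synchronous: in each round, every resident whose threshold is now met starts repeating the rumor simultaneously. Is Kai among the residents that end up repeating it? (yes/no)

Round 1 — Dee starts repeating the rumor (initial).
Round 2 — checking thresholds:
  Ana: 1 of 4 neighbours < 3, below threshold.
  Gus: 1 of 3 neighbours ≥ 1, starts repeating the rumor.
  Hana: 1 of 4 neighbours < 4, below threshold.
  Kai: 1 of 7 neighbours < 7, below threshold.
  Mo: 1 of 2 neighbours ≥ 1, starts repeating the rumor.
  Pia: 1 of 5 neighbours < 3, below threshold.
Round 3 — no new spreads; cascade stops.

no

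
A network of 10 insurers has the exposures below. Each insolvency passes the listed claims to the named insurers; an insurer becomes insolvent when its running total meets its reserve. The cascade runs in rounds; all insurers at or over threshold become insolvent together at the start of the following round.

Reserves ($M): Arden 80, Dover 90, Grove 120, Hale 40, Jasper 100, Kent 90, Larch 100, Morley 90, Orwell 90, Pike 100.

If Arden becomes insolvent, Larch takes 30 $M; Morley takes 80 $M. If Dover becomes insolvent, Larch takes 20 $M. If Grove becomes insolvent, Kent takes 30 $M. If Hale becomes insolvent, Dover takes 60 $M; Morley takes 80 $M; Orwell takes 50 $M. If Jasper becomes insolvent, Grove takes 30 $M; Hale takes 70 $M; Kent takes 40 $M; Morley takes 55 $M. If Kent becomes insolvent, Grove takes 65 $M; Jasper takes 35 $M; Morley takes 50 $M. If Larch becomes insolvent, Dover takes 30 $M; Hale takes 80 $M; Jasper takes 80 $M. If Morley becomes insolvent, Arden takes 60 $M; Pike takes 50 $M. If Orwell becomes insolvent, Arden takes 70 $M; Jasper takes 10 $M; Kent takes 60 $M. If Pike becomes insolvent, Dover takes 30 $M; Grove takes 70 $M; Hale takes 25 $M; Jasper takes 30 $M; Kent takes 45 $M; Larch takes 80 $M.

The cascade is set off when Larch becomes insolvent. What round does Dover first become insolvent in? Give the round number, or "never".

Round 1 — Larch becomes insolvent (initial).
  Dover: +30 → 30 < 90
  Hale: +80 → 80 ≥ 40
  Jasper: +80 → 80 < 100
Round 2 — Hale becomes insolvent.
  Dover: +60 → 90 ≥ 90
  Morley: +80 → 80 < 90
  Orwell: +50 → 50 < 90
Round 3 — Dover becomes insolvent.
No further insolvencies.

3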